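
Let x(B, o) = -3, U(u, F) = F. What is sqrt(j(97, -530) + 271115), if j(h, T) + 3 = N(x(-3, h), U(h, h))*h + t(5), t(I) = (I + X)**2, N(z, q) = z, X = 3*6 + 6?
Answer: sqrt(271662) ≈ 521.21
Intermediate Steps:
X = 24 (X = 18 + 6 = 24)
t(I) = (24 + I)**2 (t(I) = (I + 24)**2 = (24 + I)**2)
j(h, T) = 838 - 3*h (j(h, T) = -3 + (-3*h + (24 + 5)**2) = -3 + (-3*h + 29**2) = -3 + (-3*h + 841) = -3 + (841 - 3*h) = 838 - 3*h)
sqrt(j(97, -530) + 271115) = sqrt((838 - 3*97) + 271115) = sqrt((838 - 291) + 271115) = sqrt(547 + 271115) = sqrt(271662)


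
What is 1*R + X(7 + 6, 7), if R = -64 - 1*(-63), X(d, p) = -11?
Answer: -12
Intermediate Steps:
R = -1 (R = -64 + 63 = -1)
1*R + X(7 + 6, 7) = 1*(-1) - 11 = -1 - 11 = -12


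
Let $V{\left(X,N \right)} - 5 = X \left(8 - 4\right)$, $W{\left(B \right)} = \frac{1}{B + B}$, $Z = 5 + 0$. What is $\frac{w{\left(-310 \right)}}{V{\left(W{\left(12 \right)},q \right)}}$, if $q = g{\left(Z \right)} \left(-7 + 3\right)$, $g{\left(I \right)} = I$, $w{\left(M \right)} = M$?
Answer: $-60$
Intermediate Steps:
$Z = 5$
$q = -20$ ($q = 5 \left(-7 + 3\right) = 5 \left(-4\right) = -20$)
$W{\left(B \right)} = \frac{1}{2 B}$
$V{\left(X,N \right)} = 5 + 4 X$ ($V{\left(X,N \right)} = 5 + X \left(8 - 4\right) = 5 + X 4 = 5 + 4 X$)
$\frac{w{\left(-310 \right)}}{V{\left(W{\left(12 \right)},q \right)}} = - \frac{310}{5 + 4 \frac{1}{2 \cdot 12}} = - \frac{310}{5 + 4 \cdot \frac{1}{2} \cdot \frac{1}{12}} = - \frac{310}{5 + 4 \cdot \frac{1}{24}} = - \frac{310}{5 + \frac{1}{6}} = - \frac{310}{\frac{31}{6}} = \left(-310\right) \frac{6}{31} = -60$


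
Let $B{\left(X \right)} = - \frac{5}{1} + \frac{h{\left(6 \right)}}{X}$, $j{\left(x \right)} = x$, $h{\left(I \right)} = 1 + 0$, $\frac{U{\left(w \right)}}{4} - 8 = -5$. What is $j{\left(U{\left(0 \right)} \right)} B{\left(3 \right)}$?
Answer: $-56$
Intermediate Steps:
$U{\left(w \right)} = 12$ ($U{\left(w \right)} = 32 + 4 \left(-5\right) = 32 - 20 = 12$)
$h{\left(I \right)} = 1$
$B{\left(X \right)} = -5 + \frac{1}{X}$ ($B{\left(X \right)} = - \frac{5}{1} + 1 \frac{1}{X} = \left(-5\right) 1 + \frac{1}{X} = -5 + \frac{1}{X}$)
$j{\left(U{\left(0 \right)} \right)} B{\left(3 \right)} = 12 \left(-5 + \frac{1}{3}\right) = 12 \left(- \frac{14}{3}\right) = -56$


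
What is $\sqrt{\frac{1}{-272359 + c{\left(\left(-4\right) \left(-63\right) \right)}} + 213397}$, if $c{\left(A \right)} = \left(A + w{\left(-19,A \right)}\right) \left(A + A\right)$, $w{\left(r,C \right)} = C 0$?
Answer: $\frac{\sqrt{4508419896208446}}{145351} \approx 461.95$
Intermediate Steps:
$w{\left(r,C \right)} = 0$
$c{\left(A \right)} = 2 A^{2}$ ($c{\left(A \right)} = \left(A + 0\right) \left(A + A\right) = A 2 A = 2 A^{2}$)
$\sqrt{\frac{1}{-272359 + c{\left(\left(-4\right) \left(-63\right) \right)}} + 213397} = \sqrt{\frac{1}{-272359 + 2 \left(\left(-4\right) \left(-63\right)\right)^{2}} + 213397} = \sqrt{\frac{1}{-272359 + 2 \cdot 252^{2}} + 213397} = \sqrt{\frac{1}{-272359 + 2 \cdot 63504} + 213397} = \sqrt{\frac{1}{-272359 + 127008} + 213397} = \sqrt{\frac{1}{-145351} + 213397} = \sqrt{- \frac{1}{145351} + 213397} = \sqrt{\frac{31017467346}{145351}} = \frac{\sqrt{4508419896208446}}{145351}$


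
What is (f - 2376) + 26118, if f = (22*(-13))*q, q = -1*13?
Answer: 27460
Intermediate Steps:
q = -13
f = 3718 (f = (22*(-13))*(-13) = -286*(-13) = 3718)
(f - 2376) + 26118 = (3718 - 2376) + 26118 = 1342 + 26118 = 27460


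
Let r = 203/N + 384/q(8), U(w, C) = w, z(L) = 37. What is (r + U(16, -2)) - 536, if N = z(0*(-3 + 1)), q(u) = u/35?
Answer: 43123/37 ≈ 1165.5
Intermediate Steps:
q(u) = u/35 (q(u) = u*(1/35) = u/35)
N = 37
r = 62363/37 (r = 203/37 + 384/(((1/35)*8)) = 203*(1/37) + 384/(8/35) = 203/37 + 384*(35/8) = 203/37 + 1680 = 62363/37 ≈ 1685.5)
(r + U(16, -2)) - 536 = (62363/37 + 16) - 536 = 62955/37 - 536 = 43123/37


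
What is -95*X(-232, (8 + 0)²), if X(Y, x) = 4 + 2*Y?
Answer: 43700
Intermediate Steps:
-95*X(-232, (8 + 0)²) = -95*(4 + 2*(-232)) = -95*(4 - 464) = -95*(-460) = 43700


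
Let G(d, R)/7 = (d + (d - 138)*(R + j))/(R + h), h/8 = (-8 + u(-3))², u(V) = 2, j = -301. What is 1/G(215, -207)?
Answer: -27/90769 ≈ -0.00029746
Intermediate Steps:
h = 288 (h = 8*(-8 + 2)² = 8*(-6)² = 8*36 = 288)
G(d, R) = 7*(d + (-301 + R)*(-138 + d))/(288 + R) (G(d, R) = 7*((d + (d - 138)*(R - 301))/(R + 288)) = 7*((d + (-138 + d)*(-301 + R))/(288 + R)) = 7*((d + (-301 + R)*(-138 + d))/(288 + R)) = 7*(d + (-301 + R)*(-138 + d))/(288 + R))
1/G(215, -207) = 1/(7*(41538 - 300*215 - 138*(-207) - 207*215)/(288 - 207)) = 1/(7*(41538 - 64500 + 28566 - 44505)/81) = 1/(7*(1/81)*(-38901)) = 1/(-90769/27) = -27/90769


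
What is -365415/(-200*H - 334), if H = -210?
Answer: -365415/41666 ≈ -8.7701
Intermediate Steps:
-365415/(-200*H - 334) = -365415/(-200*(-210) - 334) = -365415/(42000 - 334) = -365415/41666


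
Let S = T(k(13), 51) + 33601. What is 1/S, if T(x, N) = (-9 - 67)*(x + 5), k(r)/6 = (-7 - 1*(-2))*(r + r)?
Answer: 1/92501 ≈ 1.0811e-5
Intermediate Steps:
k(r) = -60*r (k(r) = 6*((-7 - 1*(-2))*(r + r)) = 6*((-7 + 2)*(2*r)) = 6*(-10*r) = -60*r)
T(x, N) = -380 - 76*x (T(x, N) = -76*(5 + x) = -380 - 76*x)
S = 92501 (S = (-380 - (-4560)*13) + 33601 = (-380 - 76*(-780)) + 33601 = (-380 + 59280) + 33601 = 58900 + 33601 = 92501)
1/S = 1/92501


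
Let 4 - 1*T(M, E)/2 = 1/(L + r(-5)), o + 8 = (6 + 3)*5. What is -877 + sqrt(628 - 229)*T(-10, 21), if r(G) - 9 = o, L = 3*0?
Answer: -877 + 183*sqrt(399)/23 ≈ -718.07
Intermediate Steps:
L = 0
o = 37 (o = -8 + (6 + 3)*5 = -8 + 9*5 = -8 + 45 = 37)
r(G) = 46 (r(G) = 9 + 37 = 46)
T(M, E) = 183/23 (T(M, E) = 8 - 2/(0 + 46) = 8 - 2/46 = 8 - 2*1/46 = 8 - 1/23 = 183/23)
-877 + sqrt(628 - 229)*T(-10, 21) = -877 + sqrt(628 - 229)*(183/23) = -877 + sqrt(399)*(183/23) = -877 + 183*sqrt(399)/23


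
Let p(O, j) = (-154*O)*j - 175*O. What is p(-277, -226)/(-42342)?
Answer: 3197411/14114 ≈ 226.54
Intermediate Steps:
p(O, j) = -175*O - 154*O*j (p(O, j) = -154*O*j - 175*O = -175*O - 154*O*j)
p(-277, -226)/(-42342) = -7*(-277)*(25 + 22*(-226))/(-42342) = -7*(-277)*(25 - 4972)*(-1/42342) = -7*(-277)*(-4947)*(-1/42342) = -9592233*(-1/42342) = 3197411/14114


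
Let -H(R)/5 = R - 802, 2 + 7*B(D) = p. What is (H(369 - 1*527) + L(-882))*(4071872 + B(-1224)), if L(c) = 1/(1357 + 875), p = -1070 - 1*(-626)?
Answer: 16964783625081/868 ≈ 1.9545e+10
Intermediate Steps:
p = -444 (p = -1070 + 626 = -444)
L(c) = 1/2232
B(D) = -446/7 (B(D) = -2/7 + (1/7)*(-444) = -2/7 - 444/7 = -446/7)
H(R) = 4010 - 5*R (H(R) = -5*(R - 802) = -5*(-802 + R) = 4010 - 5*R)
(H(369 - 1*527) + L(-882))*(4071872 + B(-1224)) = ((4010 - 5*(369 - 1*527)) + 1/2232)*(4071872 - 446/7) = ((4010 - 5*(369 - 527)) + 1/2232)*(28502658/7) = ((4010 - 5*(-158)) + 1/2232)*(28502658/7) = ((4010 + 790) + 1/2232)*(28502658/7) = (4800 + 1/2232)*(28502658/7) = (10713601/2232)*(28502658/7) = 16964783625081/868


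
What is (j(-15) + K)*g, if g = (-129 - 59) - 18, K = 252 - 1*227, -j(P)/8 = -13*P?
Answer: 316210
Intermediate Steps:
j(P) = 104*P (j(P) = -(-104)*P = 104*P)
K = 25 (K = 252 - 227 = 25)
g = -206 (g = -188 - 18 = -206)
(j(-15) + K)*g = (104*(-15) + 25)*(-206) = (-1560 + 25)*(-206) = -1535*(-206) = 316210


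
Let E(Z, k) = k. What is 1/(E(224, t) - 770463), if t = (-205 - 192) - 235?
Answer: -1/771095 ≈ -1.2969e-6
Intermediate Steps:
t = -632 (t = -397 - 235 = -632)
1/(E(224, t) - 770463) = 1/(-632 - 770463) = 1/(-771095) = -1/771095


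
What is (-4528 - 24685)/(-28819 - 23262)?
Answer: 29213/52081 ≈ 0.56091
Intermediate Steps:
(-4528 - 24685)/(-28819 - 23262) = -29213/(-52081) = -29213*(-1/52081) = 29213/52081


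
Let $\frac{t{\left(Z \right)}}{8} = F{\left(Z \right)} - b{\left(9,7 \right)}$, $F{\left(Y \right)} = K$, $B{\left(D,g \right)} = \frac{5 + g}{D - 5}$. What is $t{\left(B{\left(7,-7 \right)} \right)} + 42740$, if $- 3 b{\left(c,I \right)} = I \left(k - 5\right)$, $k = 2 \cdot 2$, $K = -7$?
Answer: $\frac{127996}{3} \approx 42665.0$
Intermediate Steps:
$B{\left(D,g \right)} = \frac{5 + g}{-5 + D}$
$k = 4$
$F{\left(Y \right)} = -7$
$b{\left(c,I \right)} = \frac{I}{3}$ ($b{\left(c,I \right)} = - \frac{I \left(4 - 5\right)}{3} = - \frac{I \left(-1\right)}{3} = - \frac{\left(-1\right) I}{3} = \frac{I}{3}$)
$t{\left(Z \right)} = - \frac{224}{3}$ ($t{\left(Z \right)} = 8 \left(-7 - \frac{1}{3} \cdot 7\right) = 8 \left(-7 - \frac{7}{3}\right) = 8 \left(- \frac{28}{3}\right) = - \frac{224}{3}$)
$t{\left(B{\left(7,-7 \right)} \right)} + 42740 = - \frac{224}{3} + 42740 = \frac{127996}{3}$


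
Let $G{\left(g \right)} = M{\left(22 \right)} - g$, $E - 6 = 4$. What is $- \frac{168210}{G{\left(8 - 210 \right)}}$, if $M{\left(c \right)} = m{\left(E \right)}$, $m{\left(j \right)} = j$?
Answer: $- \frac{84105}{106} \approx -793.44$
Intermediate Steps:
$E = 10$ ($E = 6 + 4 = 10$)
$M{\left(c \right)} = 10$
$G{\left(g \right)} = 10 - g$
$- \frac{168210}{G{\left(8 - 210 \right)}} = - \frac{168210}{10 - \left(8 - 210\right)} = - \frac{168210}{10 - -202} = - \frac{168210}{10 + 202} = - \frac{168210}{212} = \left(-168210\right) \frac{1}{212} = - \frac{84105}{106}$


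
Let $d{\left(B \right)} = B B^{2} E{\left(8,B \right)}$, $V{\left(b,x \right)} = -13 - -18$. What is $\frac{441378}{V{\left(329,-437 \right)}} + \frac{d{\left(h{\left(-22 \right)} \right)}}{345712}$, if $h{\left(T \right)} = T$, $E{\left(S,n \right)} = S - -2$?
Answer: $\frac{9536821171}{108035} \approx 88275.0$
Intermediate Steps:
$E{\left(S,n \right)} = 2 + S$ ($E{\left(S,n \right)} = S + 2 = 2 + S$)
$V{\left(b,x \right)} = 5$ ($V{\left(b,x \right)} = -13 + 18 = 5$)
$d{\left(B \right)} = 10 B^{3}$ ($d{\left(B \right)} = B B^{2} \left(2 + 8\right) = B^{3} \cdot 10 = 10 B^{3}$)
$\frac{441378}{V{\left(329,-437 \right)}} + \frac{d{\left(h{\left(-22 \right)} \right)}}{345712} = \frac{441378}{5} + \frac{10 \left(-22\right)^{3}}{345712} = 441378 \cdot \frac{1}{5} + 10 \left(-10648\right) \frac{1}{345712} = \frac{441378}{5} - \frac{6655}{21607} = \frac{9536821171}{108035}$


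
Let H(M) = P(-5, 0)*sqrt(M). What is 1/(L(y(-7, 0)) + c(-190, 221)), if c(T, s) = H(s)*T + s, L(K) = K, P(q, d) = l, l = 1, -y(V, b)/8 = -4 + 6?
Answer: -41/1587215 - 38*sqrt(221)/1587215 ≈ -0.00038174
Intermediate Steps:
y(V, b) = -16 (y(V, b) = -8*(-4 + 6) = -8*2 = -16)
P(q, d) = 1
H(M) = sqrt(M) (H(M) = 1*sqrt(M) = sqrt(M))
c(T, s) = s + T*sqrt(s) (c(T, s) = sqrt(s)*T + s = T*sqrt(s) + s = s + T*sqrt(s))
1/(L(y(-7, 0)) + c(-190, 221)) = 1/(-16 + (221 - 190*sqrt(221))) = 1/(205 - 190*sqrt(221))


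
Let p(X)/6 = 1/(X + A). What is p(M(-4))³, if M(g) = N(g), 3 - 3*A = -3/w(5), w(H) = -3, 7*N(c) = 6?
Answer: 250047/4096 ≈ 61.047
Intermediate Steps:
N(c) = 6/7 (N(c) = (⅐)*6 = 6/7)
A = ⅔ (A = 1 - (-1)/(-3) = 1 - (-1)*(-1)/3 = 1 - ⅓*1 = 1 - ⅓ = ⅔ ≈ 0.66667)
M(g) = 6/7
p(X) = 6/(⅔ + X) (p(X) = 6/(X + ⅔) = 6/(⅔ + X))
p(M(-4))³ = (18/(2 + 3*(6/7)))³ = (18/(2 + 18/7))³ = (18/(32/7))³ = (18*(7/32))³ = (63/16)³ = 250047/4096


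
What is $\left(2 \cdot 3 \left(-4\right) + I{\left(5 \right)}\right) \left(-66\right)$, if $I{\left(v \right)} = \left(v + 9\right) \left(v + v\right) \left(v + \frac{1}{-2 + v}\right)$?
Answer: $-47696$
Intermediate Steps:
$I{\left(v \right)} = 2 v \left(9 + v\right) \left(v + \frac{1}{-2 + v}\right)$ ($I{\left(v \right)} = \left(9 + v\right) 2 v \left(v + \frac{1}{-2 + v}\right) = 2 v \left(9 + v\right) \left(v + \frac{1}{-2 + v}\right)$)
$\left(2 \cdot 3 \left(-4\right) + I{\left(5 \right)}\right) \left(-66\right) = \left(2 \cdot 3 \left(-4\right) + 2 \cdot 5 \frac{1}{-2 + 5} \left(9 + 5^{3} - 85 + 7 \cdot 5^{2}\right)\right) \left(-66\right) = \left(6 \left(-4\right) + 2 \cdot 5 \cdot \frac{1}{3} \left(9 + 125 - 85 + 7 \cdot 25\right)\right) \left(-66\right) = \left(-24 + 2 \cdot 5 \cdot \frac{1}{3} \left(9 + 125 - 85 + 175\right)\right) \left(-66\right) = \left(-24 + 2 \cdot 5 \cdot \frac{1}{3} \cdot 224\right) \left(-66\right) = \left(-24 + \frac{2240}{3}\right) \left(-66\right) = \frac{2168}{3} \left(-66\right) = -47696$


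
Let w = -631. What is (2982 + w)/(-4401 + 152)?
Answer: -2351/4249 ≈ -0.55331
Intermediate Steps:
(2982 + w)/(-4401 + 152) = (2982 - 631)/(-4401 + 152) = 2351/(-4249) = 2351*(-1/4249) = -2351/4249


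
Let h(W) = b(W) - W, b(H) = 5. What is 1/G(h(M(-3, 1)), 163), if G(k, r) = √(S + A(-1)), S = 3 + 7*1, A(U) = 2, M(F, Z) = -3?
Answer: √3/6 ≈ 0.28868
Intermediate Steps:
S = 10 (S = 3 + 7 = 10)
h(W) = 5 - W
G(k, r) = 2*√3 (G(k, r) = √(10 + 2) = √12 = 2*√3)
1/G(h(M(-3, 1)), 163) = 1/(2*√3) = √3/6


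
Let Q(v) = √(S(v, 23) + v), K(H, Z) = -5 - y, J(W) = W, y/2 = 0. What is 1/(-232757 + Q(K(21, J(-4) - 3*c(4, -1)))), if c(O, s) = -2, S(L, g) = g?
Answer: -232757/54175821031 - 3*√2/54175821031 ≈ -4.2964e-6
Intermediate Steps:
y = 0 (y = 2*0 = 0)
K(H, Z) = -5 (K(H, Z) = -5 - 1*0 = -5 + 0 = -5)
Q(v) = √(23 + v)
1/(-232757 + Q(K(21, J(-4) - 3*c(4, -1)))) = 1/(-232757 + √(23 - 5)) = 1/(-232757 + √18) = 1/(-232757 + 3*√2)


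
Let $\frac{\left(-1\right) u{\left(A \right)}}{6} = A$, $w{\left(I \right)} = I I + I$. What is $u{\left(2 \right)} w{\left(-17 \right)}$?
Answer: $-3264$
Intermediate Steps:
$w{\left(I \right)} = I + I^{2}$ ($w{\left(I \right)} = I^{2} + I = I + I^{2}$)
$u{\left(A \right)} = - 6 A$
$u{\left(2 \right)} w{\left(-17 \right)} = \left(-6\right) 2 \left(- 17 \left(1 - 17\right)\right) = - 12 \left(\left(-17\right) \left(-16\right)\right) = \left(-12\right) 272 = -3264$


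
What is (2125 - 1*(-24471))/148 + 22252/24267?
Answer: 162174607/897879 ≈ 180.62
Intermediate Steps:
(2125 - 1*(-24471))/148 + 22252/24267 = (2125 + 24471)*(1/148) + 22252*(1/24267) = 26596*(1/148) + 22252/24267 = 6649/37 + 22252/24267 = 162174607/897879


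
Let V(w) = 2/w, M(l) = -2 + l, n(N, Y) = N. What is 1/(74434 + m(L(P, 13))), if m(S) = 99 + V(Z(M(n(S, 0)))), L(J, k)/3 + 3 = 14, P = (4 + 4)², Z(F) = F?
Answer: 31/2310525 ≈ 1.3417e-5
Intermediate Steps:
P = 64 (P = 8² = 64)
L(J, k) = 33 (L(J, k) = -9 + 3*14 = -9 + 42 = 33)
m(S) = 99 + 2/(-2 + S)
1/(74434 + m(L(P, 13))) = 1/(74434 + (-196 + 99*33)/(-2 + 33)) = 1/(74434 + (-196 + 3267)/31) = 1/(74434 + (1/31)*3071) = 1/(74434 + 3071/31) = 1/(2310525/31) = 31/2310525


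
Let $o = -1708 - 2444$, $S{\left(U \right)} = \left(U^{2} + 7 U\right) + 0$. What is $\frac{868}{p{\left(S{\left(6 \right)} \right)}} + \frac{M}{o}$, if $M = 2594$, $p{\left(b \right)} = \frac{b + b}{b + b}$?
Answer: $\frac{1800671}{2076} \approx 867.38$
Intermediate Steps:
$S{\left(U \right)} = U^{2} + 7 U$
$o = -4152$
$p{\left(b \right)} = 1$ ($p{\left(b \right)} = \frac{2 b}{2 b} = 2 b \frac{1}{2 b} = 1$)
$\frac{868}{p{\left(S{\left(6 \right)} \right)}} + \frac{M}{o} = \frac{868}{1} + \frac{2594}{-4152} = 868 \cdot 1 + 2594 \left(- \frac{1}{4152}\right) = 868 - \frac{1297}{2076} = \frac{1800671}{2076}$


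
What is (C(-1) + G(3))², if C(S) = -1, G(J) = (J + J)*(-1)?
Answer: 49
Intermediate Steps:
G(J) = -2*J (G(J) = (2*J)*(-1) = -2*J)
(C(-1) + G(3))² = (-1 - 2*3)² = (-1 - 6)² = (-7)² = 49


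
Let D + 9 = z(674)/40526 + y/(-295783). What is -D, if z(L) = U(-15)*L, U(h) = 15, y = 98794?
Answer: 54447738118/5993450929 ≈ 9.0845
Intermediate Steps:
z(L) = 15*L
D = -54447738118/5993450929 (D = -9 + ((15*674)/40526 + 98794/(-295783)) = -9 + (10110*(1/40526) + 98794*(-1/295783)) = -9 + (5055/20263 - 98794/295783) = -9 - 506679757/5993450929 = -54447738118/5993450929 ≈ -9.0845)
-D = -1*(-54447738118/5993450929) = 54447738118/5993450929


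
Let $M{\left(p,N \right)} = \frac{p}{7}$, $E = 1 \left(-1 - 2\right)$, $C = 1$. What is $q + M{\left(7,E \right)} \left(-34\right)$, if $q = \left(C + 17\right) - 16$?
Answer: $-32$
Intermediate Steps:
$E = -3$ ($E = 1 \left(-3\right) = -3$)
$M{\left(p,N \right)} = \frac{p}{7}$ ($M{\left(p,N \right)} = p \frac{1}{7} = \frac{p}{7}$)
$q = 2$ ($q = \left(1 + 17\right) - 16 = 18 - 16 = 2$)
$q + M{\left(7,E \right)} \left(-34\right) = 2 + \frac{1}{7} \cdot 7 \left(-34\right) = 2 + 1 \left(-34\right) = 2 - 34 = -32$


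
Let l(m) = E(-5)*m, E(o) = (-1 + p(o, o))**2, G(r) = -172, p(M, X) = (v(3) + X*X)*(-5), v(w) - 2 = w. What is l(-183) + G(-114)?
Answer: -4172755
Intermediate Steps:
v(w) = 2 + w
p(M, X) = -25 - 5*X**2 (p(M, X) = ((2 + 3) + X*X)*(-5) = (5 + X**2)*(-5) = -25 - 5*X**2)
E(o) = (-26 - 5*o**2)**2 (E(o) = (-1 + (-25 - 5*o**2))**2 = (-26 - 5*o**2)**2)
l(m) = 22801*m (l(m) = (26 + 5*(-5)**2)**2*m = (26 + 5*25)**2*m = (26 + 125)**2*m = 151**2*m = 22801*m)
l(-183) + G(-114) = 22801*(-183) - 172 = -4172583 - 172 = -4172755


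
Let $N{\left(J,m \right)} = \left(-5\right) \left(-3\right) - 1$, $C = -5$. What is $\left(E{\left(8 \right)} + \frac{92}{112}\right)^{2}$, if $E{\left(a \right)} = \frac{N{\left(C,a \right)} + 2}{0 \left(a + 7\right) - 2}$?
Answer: $\frac{40401}{784} \approx 51.532$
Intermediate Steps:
$N{\left(J,m \right)} = 14$ ($N{\left(J,m \right)} = 15 - 1 = 14$)
$E{\left(a \right)} = -8$ ($E{\left(a \right)} = \frac{14 + 2}{0 \left(a + 7\right) - 2} = \frac{16}{0 \left(7 + a\right) - 2} = \frac{16}{0 - 2} = \frac{16}{-2} = 16 \left(- \frac{1}{2}\right) = -8$)
$\left(E{\left(8 \right)} + \frac{92}{112}\right)^{2} = \left(-8 + \frac{92}{112}\right)^{2} = \left(-8 + 92 \cdot \frac{1}{112}\right)^{2} = \left(-8 + \frac{23}{28}\right)^{2} = \left(- \frac{201}{28}\right)^{2} = \frac{40401}{784}$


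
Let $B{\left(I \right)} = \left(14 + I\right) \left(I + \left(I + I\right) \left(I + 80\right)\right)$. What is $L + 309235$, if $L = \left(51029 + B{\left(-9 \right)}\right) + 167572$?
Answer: $521401$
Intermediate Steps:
$B{\left(I \right)} = \left(14 + I\right) \left(I + 2 I \left(80 + I\right)\right)$
$L = 212166$ ($L = \left(51029 - 9 \left(2254 + 2 \left(-9\right)^{2} + 189 \left(-9\right)\right)\right) + 167572 = \left(51029 - 9 \left(2254 + 2 \cdot 81 - 1701\right)\right) + 167572 = \left(51029 - 9 \left(2254 + 162 - 1701\right)\right) + 167572 = \left(51029 - 6435\right) + 167572 = 44594 + 167572 = 212166$)
$L + 309235 = 212166 + 309235 = 521401$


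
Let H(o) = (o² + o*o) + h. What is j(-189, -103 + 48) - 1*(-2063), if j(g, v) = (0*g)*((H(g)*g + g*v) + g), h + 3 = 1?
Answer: 2063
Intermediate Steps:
h = -2 (h = -3 + 1 = -2)
H(o) = -2 + 2*o² (H(o) = (o² + o*o) - 2 = (o² + o²) - 2 = 2*o² - 2 = -2 + 2*o²)
j(g, v) = 0 (j(g, v) = (0*g)*(((-2 + 2*g²)*g + g*v) + g) = 0*((g*(-2 + 2*g²) + g*v) + g) = 0*((g*v + g*(-2 + 2*g²)) + g) = 0*(g + g*v + g*(-2 + 2*g²)) = 0)
j(-189, -103 + 48) - 1*(-2063) = 0 - 1*(-2063) = 0 + 2063 = 2063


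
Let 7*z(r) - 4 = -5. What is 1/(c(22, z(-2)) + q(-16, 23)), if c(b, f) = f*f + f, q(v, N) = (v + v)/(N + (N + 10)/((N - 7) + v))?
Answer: -49/6 ≈ -8.1667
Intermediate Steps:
z(r) = -1/7 (z(r) = 4/7 + (1/7)*(-5) = 4/7 - 5/7 = -1/7)
q(v, N) = 2*v/(N + (10 + N)/(-7 + N + v)) (q(v, N) = (2*v)/(N + (10 + N)/((-7 + N) + v)) = (2*v)/(N + (10 + N)/(-7 + N + v)) = 2*v/(N + (10 + N)/(-7 + N + v)))
c(b, f) = f + f**2 (c(b, f) = f**2 + f = f + f**2)
1/(c(22, z(-2)) + q(-16, 23)) = 1/(-(1 - 1/7)/7 + 2*(-16)*(-7 + 23 - 16)/(10 + 23**2 - 6*23 + 23*(-16))) = 1/(-1/7*6/7 + 2*(-16)*0/(10 + 529 - 138 - 368)) = 1/(-6/49 + 2*(-16)*0/33) = 1/(-6/49 + 2*(-16)*(1/33)*0) = 1/(-6/49 + 0) = 1/(-6/49) = -49/6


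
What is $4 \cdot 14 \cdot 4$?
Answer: $224$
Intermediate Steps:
$4 \cdot 14 \cdot 4 = 56 \cdot 4 = 224$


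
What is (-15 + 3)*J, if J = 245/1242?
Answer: -490/207 ≈ -2.3671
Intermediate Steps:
J = 245/1242 (J = 245*(1/1242) = 245/1242 ≈ 0.19726)
(-15 + 3)*J = (-15 + 3)*(245/1242) = -12*245/1242 = -490/207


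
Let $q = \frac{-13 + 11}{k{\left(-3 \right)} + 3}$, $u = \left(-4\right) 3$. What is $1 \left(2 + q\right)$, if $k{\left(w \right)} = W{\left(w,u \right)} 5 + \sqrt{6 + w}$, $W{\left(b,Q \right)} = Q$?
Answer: $\frac{1101}{541} + \frac{\sqrt{3}}{1623} \approx 2.0362$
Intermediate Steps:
$u = -12$
$k{\left(w \right)} = -60 + \sqrt{6 + w}$ ($k{\left(w \right)} = \left(-12\right) 5 + \sqrt{6 + w} = -60 + \sqrt{6 + w}$)
$q = - \frac{2}{-57 + \sqrt{3}}$ ($q = \frac{-13 + 11}{\left(-60 + \sqrt{6 - 3}\right) + 3} = - \frac{2}{\left(-60 + \sqrt{3}\right) + 3} = - \frac{2}{-57 + \sqrt{3}} \approx 0.036187$)
$1 \left(2 + q\right) = 1 \left(2 + \left(\frac{19}{541} + \frac{\sqrt{3}}{1623}\right)\right) = 1 \left(\frac{1101}{541} + \frac{\sqrt{3}}{1623}\right) = \frac{1101}{541} + \frac{\sqrt{3}}{1623}$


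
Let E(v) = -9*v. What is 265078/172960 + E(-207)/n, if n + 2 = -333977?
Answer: 44104130441/28882503920 ≈ 1.5270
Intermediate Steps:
n = -333979 (n = -2 - 333977 = -333979)
265078/172960 + E(-207)/n = 265078/172960 - 9*(-207)/(-333979) = 265078*(1/172960) + 1863*(-1/333979) = 132539/86480 - 1863/333979 = 44104130441/28882503920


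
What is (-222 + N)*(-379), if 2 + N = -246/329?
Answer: 28024018/329 ≈ 85179.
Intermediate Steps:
N = -904/329 (N = -2 - 246/329 = -904/329 ≈ -2.7477)
(-222 + N)*(-379) = (-222 - 904/329)*(-379) = -73942/329*(-379) = 28024018/329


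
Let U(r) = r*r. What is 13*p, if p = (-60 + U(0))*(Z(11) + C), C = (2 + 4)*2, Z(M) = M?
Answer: -17940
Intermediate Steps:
U(r) = r²
C = 12 (C = 6*2 = 12)
p = -1380 (p = (-60 + 0²)*(11 + 12) = (-60 + 0)*23 = -60*23 = -1380)
13*p = 13*(-1380) = -17940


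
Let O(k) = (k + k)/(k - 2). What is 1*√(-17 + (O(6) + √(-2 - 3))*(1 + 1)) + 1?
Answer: 1 + √(-11 + 2*I*√5) ≈ 1.6612 + 3.3819*I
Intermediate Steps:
O(k) = 2*k/(-2 + k) (O(k) = (2*k)/(-2 + k) = 2*k/(-2 + k))
1*√(-17 + (O(6) + √(-2 - 3))*(1 + 1)) + 1 = 1*√(-17 + (2*6/(-2 + 6) + √(-2 - 3))*(1 + 1)) + 1 = 1*√(-17 + (2*6/4 + √(-5))*2) + 1 = 1*√(-17 + (2*6*(¼) + I*√5)*2) + 1 = 1*√(-17 + (3 + I*√5)*2) + 1 = 1*√(-17 + (6 + 2*I*√5)) + 1 = 1*√(-11 + 2*I*√5) + 1 = √(-11 + 2*I*√5) + 1 = 1 + √(-11 + 2*I*√5)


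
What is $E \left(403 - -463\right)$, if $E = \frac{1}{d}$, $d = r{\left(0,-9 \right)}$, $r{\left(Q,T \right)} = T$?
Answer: $- \frac{866}{9} \approx -96.222$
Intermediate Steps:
$d = -9$
$E = - \frac{1}{9}$ ($E = \frac{1}{-9} = - \frac{1}{9} \approx -0.11111$)
$E \left(403 - -463\right) = - \frac{403 - -463}{9} = - \frac{403 + 463}{9} = \left(- \frac{1}{9}\right) 866 = - \frac{866}{9}$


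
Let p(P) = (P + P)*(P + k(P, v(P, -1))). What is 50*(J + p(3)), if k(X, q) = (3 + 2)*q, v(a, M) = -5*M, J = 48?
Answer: 10800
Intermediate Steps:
k(X, q) = 5*q
p(P) = 2*P*(25 + P) (p(P) = (P + P)*(P + 5*(-5*(-1))) = (2*P)*(P + 5*5) = (2*P)*(P + 25) = (2*P)*(25 + P) = 2*P*(25 + P))
50*(J + p(3)) = 50*(48 + 2*3*(25 + 3)) = 50*(48 + 2*3*28) = 50*(48 + 168) = 50*216 = 10800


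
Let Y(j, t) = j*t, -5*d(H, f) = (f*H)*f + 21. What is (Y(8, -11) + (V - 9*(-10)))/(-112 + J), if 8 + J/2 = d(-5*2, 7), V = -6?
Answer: -10/149 ≈ -0.067114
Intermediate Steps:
d(H, f) = -21/5 - H*f**2/5 (d(H, f) = -((f*H)*f + 21)/5 = -((H*f)*f + 21)/5 = -(H*f**2 + 21)/5 = -(21 + H*f**2)/5 = -21/5 - H*f**2/5)
J = 858/5 (J = -16 + 2*(-21/5 - 1/5*(-5*2)*7**2) = -16 + 2*(-21/5 - 1/5*(-10)*49) = -16 + 2*(-21/5 + 98) = -16 + 2*(469/5) = -16 + 938/5 = 858/5 ≈ 171.60)
(Y(8, -11) + (V - 9*(-10)))/(-112 + J) = (8*(-11) + (-6 - 9*(-10)))/(-112 + 858/5) = (-88 + (-6 + 90))/(298/5) = (-88 + 84)*(5/298) = -4*5/298 = -10/149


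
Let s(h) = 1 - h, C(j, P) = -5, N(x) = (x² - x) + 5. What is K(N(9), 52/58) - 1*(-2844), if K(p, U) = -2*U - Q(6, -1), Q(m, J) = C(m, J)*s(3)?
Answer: 82134/29 ≈ 2832.2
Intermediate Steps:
N(x) = 5 + x² - x
Q(m, J) = 10 (Q(m, J) = -5*(1 - 1*3) = -5*(1 - 3) = -5*(-2) = 10)
K(p, U) = -10 - 2*U (K(p, U) = -2*U - 1*10 = -2*U - 10 = -10 - 2*U)
K(N(9), 52/58) - 1*(-2844) = (-10 - 104/58) - 1*(-2844) = (-10 - 104/58) + 2844 = (-10 - 2*26/29) + 2844 = (-10 - 52/29) + 2844 = -342/29 + 2844 = 82134/29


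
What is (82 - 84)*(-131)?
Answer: 262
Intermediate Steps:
(82 - 84)*(-131) = -2*(-131) = 262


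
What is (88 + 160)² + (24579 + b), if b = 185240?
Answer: 271323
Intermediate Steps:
(88 + 160)² + (24579 + b) = (88 + 160)² + (24579 + 185240) = 248² + 209819 = 61504 + 209819 = 271323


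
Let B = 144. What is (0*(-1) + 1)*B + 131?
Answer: 275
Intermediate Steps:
(0*(-1) + 1)*B + 131 = (0*(-1) + 1)*144 + 131 = (0 + 1)*144 + 131 = 1*144 + 131 = 144 + 131 = 275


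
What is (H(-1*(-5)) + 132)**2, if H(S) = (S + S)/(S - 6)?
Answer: 14884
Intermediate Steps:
H(S) = 2*S/(-6 + S) (H(S) = (2*S)/(-6 + S) = 2*S/(-6 + S))
(H(-1*(-5)) + 132)**2 = (2*(-1*(-5))/(-6 - 1*(-5)) + 132)**2 = (2*5/(-6 + 5) + 132)**2 = (2*5/(-1) + 132)**2 = (2*5*(-1) + 132)**2 = (-10 + 132)**2 = 122**2 = 14884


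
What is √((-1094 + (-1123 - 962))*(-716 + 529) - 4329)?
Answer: 8*√9221 ≈ 768.21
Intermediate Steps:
√((-1094 + (-1123 - 962))*(-716 + 529) - 4329) = √((-1094 - 2085)*(-187) - 4329) = √(-3179*(-187) - 4329) = √(594473 - 4329) = √590144 = 8*√9221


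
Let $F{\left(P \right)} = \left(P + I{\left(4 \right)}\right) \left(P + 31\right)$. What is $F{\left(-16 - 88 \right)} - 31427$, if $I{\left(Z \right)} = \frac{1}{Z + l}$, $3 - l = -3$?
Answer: $- \frac{238423}{10} \approx -23842.0$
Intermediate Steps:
$l = 6$ ($l = 3 - -3 = 3 + 3 = 6$)
$I{\left(Z \right)} = \frac{1}{6 + Z}$ ($I{\left(Z \right)} = \frac{1}{Z + 6} = \frac{1}{6 + Z}$)
$F{\left(P \right)} = \left(31 + P\right) \left(\frac{1}{10} + P\right)$ ($F{\left(P \right)} = \left(P + \frac{1}{6 + 4}\right) \left(P + 31\right) = \left(P + \frac{1}{10}\right) \left(31 + P\right) = \left(\frac{1}{10} + P\right) \left(31 + P\right) = \left(31 + P\right) \left(\frac{1}{10} + P\right)$)
$F{\left(-16 - 88 \right)} - 31427 = \left(\frac{31}{10} + \left(-16 - 88\right)^{2} + \frac{311 \left(-16 - 88\right)}{10}\right) - 31427 = \left(\frac{31}{10} + \left(-104\right)^{2} + \frac{311}{10} \left(-104\right)\right) - 31427 = \left(\frac{31}{10} + 10816 - \frac{16172}{5}\right) - 31427 = \frac{75847}{10} - 31427 = - \frac{238423}{10}$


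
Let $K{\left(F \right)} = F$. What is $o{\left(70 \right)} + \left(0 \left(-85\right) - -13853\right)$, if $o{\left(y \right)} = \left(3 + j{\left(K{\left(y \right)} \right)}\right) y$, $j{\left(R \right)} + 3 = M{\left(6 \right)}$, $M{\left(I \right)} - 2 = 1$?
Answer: $14063$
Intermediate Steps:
$M{\left(I \right)} = 3$ ($M{\left(I \right)} = 2 + 1 = 3$)
$j{\left(R \right)} = 0$ ($j{\left(R \right)} = -3 + 3 = 0$)
$o{\left(y \right)} = 3 y$ ($o{\left(y \right)} = \left(3 + 0\right) y = 3 y$)
$o{\left(70 \right)} + \left(0 \left(-85\right) - -13853\right) = 3 \cdot 70 + \left(0 \left(-85\right) - -13853\right) = 210 + \left(0 + 13853\right) = 210 + 13853 = 14063$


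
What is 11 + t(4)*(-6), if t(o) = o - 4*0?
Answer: -13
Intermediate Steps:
t(o) = o (t(o) = o + 0 = o)
11 + t(4)*(-6) = 11 + 4*(-6) = 11 - 24 = -13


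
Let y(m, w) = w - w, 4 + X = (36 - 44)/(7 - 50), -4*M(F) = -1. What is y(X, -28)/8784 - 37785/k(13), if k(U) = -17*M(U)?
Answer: 151140/17 ≈ 8890.6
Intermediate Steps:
M(F) = 1/4 (M(F) = -1/4*(-1) = 1/4)
X = -164/43 (X = -4 + (36 - 44)/(7 - 50) = -4 - 8/(-43) = -4 - 8*(-1/43) = -4 + 8/43 = -164/43 ≈ -3.8140)
y(m, w) = 0
k(U) = -17/4 (k(U) = -17*1/4 = -17/4)
y(X, -28)/8784 - 37785/k(13) = 0/8784 - 37785/(-17/4) = 0*(1/8784) - 37785*(-4/17) = 0 + 151140/17 = 151140/17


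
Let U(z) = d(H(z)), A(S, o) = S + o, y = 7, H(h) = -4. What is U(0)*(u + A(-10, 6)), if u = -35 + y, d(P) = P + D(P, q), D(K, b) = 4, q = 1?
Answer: 0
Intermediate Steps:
d(P) = 4 + P (d(P) = P + 4 = 4 + P)
U(z) = 0 (U(z) = 4 - 4 = 0)
u = -28 (u = -35 + 7 = -28)
U(0)*(u + A(-10, 6)) = 0*(-28 + (-10 + 6)) = 0*(-28 - 4) = 0*(-32) = 0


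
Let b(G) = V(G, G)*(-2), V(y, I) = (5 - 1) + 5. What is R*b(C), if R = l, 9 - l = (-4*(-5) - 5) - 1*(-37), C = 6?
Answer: 774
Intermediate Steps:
l = -43 (l = 9 - ((-4*(-5) - 5) - 1*(-37)) = 9 - ((20 - 5) + 37) = 9 - (15 + 37) = 9 - 1*52 = 9 - 52 = -43)
V(y, I) = 9 (V(y, I) = 4 + 5 = 9)
R = -43
b(G) = -18 (b(G) = 9*(-2) = -18)
R*b(C) = -43*(-18) = 774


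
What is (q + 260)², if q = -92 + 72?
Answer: 57600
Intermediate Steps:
q = -20
(q + 260)² = (-20 + 260)² = 240² = 57600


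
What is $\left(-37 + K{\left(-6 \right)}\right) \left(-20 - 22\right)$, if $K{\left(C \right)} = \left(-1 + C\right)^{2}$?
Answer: $-504$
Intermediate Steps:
$\left(-37 + K{\left(-6 \right)}\right) \left(-20 - 22\right) = \left(-37 + \left(-1 - 6\right)^{2}\right) \left(-20 - 22\right) = \left(-37 + \left(-7\right)^{2}\right) \left(-42\right) = \left(-37 + 49\right) \left(-42\right) = 12 \left(-42\right) = -504$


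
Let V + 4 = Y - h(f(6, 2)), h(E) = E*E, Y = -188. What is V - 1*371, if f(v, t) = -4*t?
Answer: -627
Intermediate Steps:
h(E) = E²
V = -256 (V = -4 + (-188 - (-4*2)²) = -4 + (-188 - 1*(-8)²) = -4 + (-188 - 1*64) = -4 + (-188 - 64) = -4 - 252 = -256)
V - 1*371 = -256 - 1*371 = -256 - 371 = -627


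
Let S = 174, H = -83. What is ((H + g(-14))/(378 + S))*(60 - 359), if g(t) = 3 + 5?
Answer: 325/8 ≈ 40.625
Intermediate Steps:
g(t) = 8
((H + g(-14))/(378 + S))*(60 - 359) = ((-83 + 8)/(378 + 174))*(60 - 359) = -75/552*(-299) = -75*1/552*(-299) = -25/184*(-299) = 325/8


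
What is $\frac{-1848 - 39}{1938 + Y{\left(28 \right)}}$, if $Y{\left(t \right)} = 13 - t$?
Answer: $- \frac{629}{641} \approx -0.98128$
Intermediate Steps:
$\frac{-1848 - 39}{1938 + Y{\left(28 \right)}} = \frac{-1848 - 39}{1938 + \left(13 - 28\right)} = \frac{-1848 - 39}{1938 - 15} = - \frac{1887}{1923} = \left(-1887\right) \frac{1}{1923} = - \frac{629}{641}$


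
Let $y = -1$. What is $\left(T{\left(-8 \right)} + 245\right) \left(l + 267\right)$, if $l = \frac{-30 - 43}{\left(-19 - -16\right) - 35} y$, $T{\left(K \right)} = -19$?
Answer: $\frac{1138249}{19} \approx 59908.0$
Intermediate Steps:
$l = - \frac{73}{38}$ ($l = \frac{-30 - 43}{\left(-19 - -16\right) - 35} \left(-1\right) = - \frac{73}{\left(-19 + 16\right) - 35} \left(-1\right) = - \frac{73}{-3 - 35} \left(-1\right) = - \frac{73}{-38} \left(-1\right) = \left(-73\right) \left(- \frac{1}{38}\right) \left(-1\right) = \frac{73}{38} \left(-1\right) = - \frac{73}{38} \approx -1.9211$)
$\left(T{\left(-8 \right)} + 245\right) \left(l + 267\right) = \left(-19 + 245\right) \left(- \frac{73}{38} + 267\right) = 226 \cdot \frac{10073}{38} = \frac{1138249}{19}$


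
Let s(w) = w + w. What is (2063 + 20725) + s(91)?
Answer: 22970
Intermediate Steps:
s(w) = 2*w
(2063 + 20725) + s(91) = (2063 + 20725) + 2*91 = 22788 + 182 = 22970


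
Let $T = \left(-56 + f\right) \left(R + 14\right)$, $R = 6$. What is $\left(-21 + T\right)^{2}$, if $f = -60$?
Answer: $5480281$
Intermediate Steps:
$T = -2320$ ($T = \left(-56 - 60\right) \left(6 + 14\right) = \left(-116\right) 20 = -2320$)
$\left(-21 + T\right)^{2} = \left(-21 - 2320\right)^{2} = \left(-2341\right)^{2} = 5480281$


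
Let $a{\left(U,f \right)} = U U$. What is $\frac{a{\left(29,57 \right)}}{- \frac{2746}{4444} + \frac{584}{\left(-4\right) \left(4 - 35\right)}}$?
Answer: $\frac{57929762}{281849} \approx 205.53$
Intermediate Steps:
$a{\left(U,f \right)} = U^{2}$
$\frac{a{\left(29,57 \right)}}{- \frac{2746}{4444} + \frac{584}{\left(-4\right) \left(4 - 35\right)}} = \frac{29^{2}}{- \frac{2746}{4444} + \frac{584}{\left(-4\right) \left(4 - 35\right)}} = \frac{841}{\left(-2746\right) \frac{1}{4444} + \frac{584}{\left(-4\right) \left(-31\right)}} = \frac{841}{- \frac{1373}{2222} + \frac{584}{124}} = \frac{841}{- \frac{1373}{2222} + 584 \cdot \frac{1}{124}} = \frac{841}{- \frac{1373}{2222} + \frac{146}{31}} = \frac{841}{\frac{281849}{68882}} = 841 \cdot \frac{68882}{281849} = \frac{57929762}{281849}$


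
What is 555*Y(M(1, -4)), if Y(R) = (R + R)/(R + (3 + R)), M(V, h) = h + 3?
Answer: -1110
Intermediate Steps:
M(V, h) = 3 + h
Y(R) = 2*R/(3 + 2*R) (Y(R) = (2*R)/(3 + 2*R) = 2*R/(3 + 2*R))
555*Y(M(1, -4)) = 555*(2*(3 - 4)/(3 + 2*(3 - 4))) = 555*(2*(-1)/(3 + 2*(-1))) = 555*(2*(-1)/(3 - 2)) = 555*(2*(-1)/1) = 555*(2*(-1)*1) = 555*(-2) = -1110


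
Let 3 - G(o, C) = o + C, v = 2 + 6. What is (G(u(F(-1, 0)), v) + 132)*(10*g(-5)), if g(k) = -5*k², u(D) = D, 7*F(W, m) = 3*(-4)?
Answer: -1126250/7 ≈ -1.6089e+5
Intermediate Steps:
F(W, m) = -12/7 (F(W, m) = (3*(-4))/7 = (⅐)*(-12) = -12/7)
v = 8
G(o, C) = 3 - C - o (G(o, C) = 3 - (o + C) = 3 - (C + o) = 3 + (-C - o) = 3 - C - o)
(G(u(F(-1, 0)), v) + 132)*(10*g(-5)) = ((3 - 1*8 - 1*(-12/7)) + 132)*(10*(-5*(-5)²)) = ((3 - 8 + 12/7) + 132)*(10*(-5*25)) = (-23/7 + 132)*(10*(-125)) = (901/7)*(-1250) = -1126250/7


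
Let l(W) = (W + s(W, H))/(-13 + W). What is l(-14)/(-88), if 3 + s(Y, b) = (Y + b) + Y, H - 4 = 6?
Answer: -35/2376 ≈ -0.014731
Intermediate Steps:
H = 10 (H = 4 + 6 = 10)
s(Y, b) = -3 + b + 2*Y (s(Y, b) = -3 + ((Y + b) + Y) = -3 + (b + 2*Y) = -3 + b + 2*Y)
l(W) = (7 + 3*W)/(-13 + W) (l(W) = (W + (-3 + 10 + 2*W))/(-13 + W) = (W + (7 + 2*W))/(-13 + W) = (7 + 3*W)/(-13 + W))
l(-14)/(-88) = ((7 + 3*(-14))/(-13 - 14))/(-88) = ((7 - 42)/(-27))*(-1/88) = -1/27*(-35)*(-1/88) = (35/27)*(-1/88) = -35/2376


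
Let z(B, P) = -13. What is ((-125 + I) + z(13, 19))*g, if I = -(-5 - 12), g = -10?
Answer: 1210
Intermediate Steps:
I = 17 (I = -1*(-17) = 17)
((-125 + I) + z(13, 19))*g = ((-125 + 17) - 13)*(-10) = (-108 - 13)*(-10) = -121*(-10) = 1210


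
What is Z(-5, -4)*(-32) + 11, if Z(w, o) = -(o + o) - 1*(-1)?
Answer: -277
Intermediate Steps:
Z(w, o) = 1 - 2*o (Z(w, o) = -2*o + 1 = 1 - 2*o)
Z(-5, -4)*(-32) + 11 = (1 - 2*(-4))*(-32) + 11 = (1 + 8)*(-32) + 11 = 9*(-32) + 11 = -288 + 11 = -277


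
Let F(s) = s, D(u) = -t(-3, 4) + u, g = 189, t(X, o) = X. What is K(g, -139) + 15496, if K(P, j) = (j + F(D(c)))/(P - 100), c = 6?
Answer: 1379014/89 ≈ 15495.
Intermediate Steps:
D(u) = 3 + u (D(u) = -1*(-3) + u = 3 + u)
K(P, j) = (9 + j)/(-100 + P) (K(P, j) = (j + (3 + 6))/(P - 100) = (j + 9)/(-100 + P) = (9 + j)/(-100 + P))
K(g, -139) + 15496 = (9 - 139)/(-100 + 189) + 15496 = -130/89 + 15496 = 1379014/89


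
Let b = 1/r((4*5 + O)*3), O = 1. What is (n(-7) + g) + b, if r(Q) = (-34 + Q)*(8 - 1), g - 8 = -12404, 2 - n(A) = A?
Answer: -2514560/203 ≈ -12387.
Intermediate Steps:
n(A) = 2 - A
g = -12396 (g = 8 - 12404 = -12396)
r(Q) = -238 + 7*Q (r(Q) = (-34 + Q)*7 = -238 + 7*Q)
b = 1/203 (b = 1/(-238 + 7*((4*5 + 1)*3)) = 1/(-238 + 7*((20 + 1)*3)) = 1/(-238 + 7*(21*3)) = 1/(-238 + 7*63) = 1/(-238 + 441) = 1/203 ≈ 0.0049261)
(n(-7) + g) + b = ((2 - 1*(-7)) - 12396) + 1/203 = ((2 + 7) - 12396) + 1/203 = (9 - 12396) + 1/203 = -12387 + 1/203 = -2514560/203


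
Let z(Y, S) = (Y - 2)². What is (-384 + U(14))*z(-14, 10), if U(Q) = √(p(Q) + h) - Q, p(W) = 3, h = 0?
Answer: -101888 + 256*√3 ≈ -1.0144e+5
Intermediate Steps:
U(Q) = √3 - Q (U(Q) = √(3 + 0) - Q = √3 - Q)
z(Y, S) = (-2 + Y)²
(-384 + U(14))*z(-14, 10) = (-384 + (√3 - 1*14))*(-2 - 14)² = (-384 + (√3 - 14))*(-16)² = (-384 + (-14 + √3))*256 = (-398 + √3)*256 = -101888 + 256*√3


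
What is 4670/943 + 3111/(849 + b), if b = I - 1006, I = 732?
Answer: 244301/23575 ≈ 10.363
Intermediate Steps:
b = -274 (b = 732 - 1006 = -274)
4670/943 + 3111/(849 + b) = 4670/943 + 3111/(849 - 274) = 4670*(1/943) + 3111/575 = 4670/943 + 3111*(1/575) = 4670/943 + 3111/575 = 244301/23575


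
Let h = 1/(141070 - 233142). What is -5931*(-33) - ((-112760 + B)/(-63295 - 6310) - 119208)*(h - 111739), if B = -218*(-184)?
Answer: -10670334299904404781/801083945 ≈ -1.3320e+10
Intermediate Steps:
B = 40112
h = -1/92072 (h = 1/(-92072) = -1/92072 ≈ -1.0861e-5)
-5931*(-33) - ((-112760 + B)/(-63295 - 6310) - 119208)*(h - 111739) = -5931*(-33) - ((-112760 + 40112)/(-63295 - 6310) - 119208)*(-1/92072 - 111739) = 195723 - (-72648/(-69605) - 119208)*(-10288033209)/92072 = 195723 - (-72648*(-1/69605) - 119208)*(-10288033209)/92072 = 195723 - (72648/69605 - 119208)*(-10288033209)/92072 = 195723 - (-8297400192)*(-10288033209)/(69605*92072) = 195723 - 1*10670491090457372016/801083945 = 195723 - 10670491090457372016/801083945 = -10670334299904404781/801083945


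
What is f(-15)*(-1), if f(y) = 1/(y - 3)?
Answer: 1/18 ≈ 0.055556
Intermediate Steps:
f(y) = 1/(-3 + y)
f(-15)*(-1) = -1/(-3 - 15) = -1/(-18) = -1/18*(-1) = 1/18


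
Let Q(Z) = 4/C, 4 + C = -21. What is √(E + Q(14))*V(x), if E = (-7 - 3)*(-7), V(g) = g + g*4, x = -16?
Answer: -48*√194 ≈ -668.56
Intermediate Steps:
C = -25 (C = -4 - 21 = -25)
V(g) = 5*g (V(g) = g + 4*g = 5*g)
E = 70 (E = -10*(-7) = 70)
Q(Z) = -4/25 (Q(Z) = 4/(-25) = 4*(-1/25) = -4/25)
√(E + Q(14))*V(x) = √(70 - 4/25)*(5*(-16)) = √(1746/25)*(-80) = (3*√194/5)*(-80) = -48*√194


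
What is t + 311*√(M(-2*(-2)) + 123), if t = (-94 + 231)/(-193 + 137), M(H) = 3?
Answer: -137/56 + 933*√14 ≈ 3488.5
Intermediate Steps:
t = -137/56 (t = 137/(-56) = 137*(-1/56) = -137/56 ≈ -2.4464)
t + 311*√(M(-2*(-2)) + 123) = -137/56 + 311*√(3 + 123) = -137/56 + 311*√126 = -137/56 + 311*(3*√14) = -137/56 + 933*√14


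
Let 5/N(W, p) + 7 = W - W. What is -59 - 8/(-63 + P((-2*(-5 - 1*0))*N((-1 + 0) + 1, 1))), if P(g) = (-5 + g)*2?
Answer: -35993/611 ≈ -58.908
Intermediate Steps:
N(W, p) = -5/7 (N(W, p) = 5/(-7 + (W - W)) = 5/(-7 + 0) = 5/(-7) = 5*(-⅐) = -5/7)
P(g) = -10 + 2*g
-59 - 8/(-63 + P((-2*(-5 - 1*0))*N((-1 + 0) + 1, 1))) = -59 - 8/(-63 + (-10 + 2*(-2*(-5 - 1*0)*(-5/7)))) = -59 - 8/(-63 + (-10 + 2*(-2*(-5 + 0)*(-5/7)))) = -59 - 8/(-63 + (-10 + 2*(-2*(-5)*(-5/7)))) = -59 - 8/(-63 + (-10 + 2*(10*(-5/7)))) = -59 - 8/(-63 + (-10 + 2*(-50/7))) = -59 - 8/(-63 + (-10 - 100/7)) = -59 - 8/(-63 - 170/7) = -59 - 8/(-611/7) = -59 - 7/611*(-8) = -59 + 56/611 = -35993/611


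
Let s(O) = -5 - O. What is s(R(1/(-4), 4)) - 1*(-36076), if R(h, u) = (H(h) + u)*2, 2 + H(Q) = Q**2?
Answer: 288535/8 ≈ 36067.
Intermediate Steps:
H(Q) = -2 + Q**2
R(h, u) = -4 + 2*u + 2*h**2 (R(h, u) = ((-2 + h**2) + u)*2 = (-2 + u + h**2)*2 = -4 + 2*u + 2*h**2)
s(R(1/(-4), 4)) - 1*(-36076) = (-5 - (-4 + 2*4 + 2*(1/(-4))**2)) - 1*(-36076) = (-5 - (-4 + 8 + 2*(-1/4)**2)) + 36076 = (-5 - (-4 + 8 + 2*(1/16))) + 36076 = (-5 - (-4 + 8 + 1/8)) + 36076 = (-5 - 1*33/8) + 36076 = (-5 - 33/8) + 36076 = -73/8 + 36076 = 288535/8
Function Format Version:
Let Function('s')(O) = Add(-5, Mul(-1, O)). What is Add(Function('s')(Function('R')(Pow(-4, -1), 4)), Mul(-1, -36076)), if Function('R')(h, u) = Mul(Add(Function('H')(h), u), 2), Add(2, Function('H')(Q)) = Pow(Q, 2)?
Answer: Rational(288535, 8) ≈ 36067.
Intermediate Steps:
Function('H')(Q) = Add(-2, Pow(Q, 2))
Function('R')(h, u) = Add(-4, Mul(2, u), Mul(2, Pow(h, 2))) (Function('R')(h, u) = Mul(Add(Add(-2, Pow(h, 2)), u), 2) = Mul(Add(-2, u, Pow(h, 2)), 2) = Add(-4, Mul(2, u), Mul(2, Pow(h, 2))))
Add(Function('s')(Function('R')(Pow(-4, -1), 4)), Mul(-1, -36076)) = Add(Add(-5, Mul(-1, Add(-4, Mul(2, 4), Mul(2, Pow(Pow(-4, -1), 2))))), Mul(-1, -36076)) = Add(Add(-5, Mul(-1, Add(-4, 8, Mul(2, Pow(Rational(-1, 4), 2))))), 36076) = Add(Add(-5, Mul(-1, Add(-4, 8, Mul(2, Rational(1, 16))))), 36076) = Add(Add(-5, Mul(-1, Add(-4, 8, Rational(1, 8)))), 36076) = Add(Add(-5, Mul(-1, Rational(33, 8))), 36076) = Add(Add(-5, Rational(-33, 8)), 36076) = Add(Rational(-73, 8), 36076) = Rational(288535, 8)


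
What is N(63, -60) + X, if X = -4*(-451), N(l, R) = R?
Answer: 1744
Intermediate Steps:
X = 1804
N(63, -60) + X = -60 + 1804 = 1744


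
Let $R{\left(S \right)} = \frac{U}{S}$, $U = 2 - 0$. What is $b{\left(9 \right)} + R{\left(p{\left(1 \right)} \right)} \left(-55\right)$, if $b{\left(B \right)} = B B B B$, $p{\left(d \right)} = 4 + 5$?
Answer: $\frac{58939}{9} \approx 6548.8$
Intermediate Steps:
$p{\left(d \right)} = 9$
$b{\left(B \right)} = B^{4}$ ($b{\left(B \right)} = B^{2} B^{2} = B^{4}$)
$U = 2$ ($U = 2 + 0 = 2$)
$R{\left(S \right)} = \frac{2}{S}$
$b{\left(9 \right)} + R{\left(p{\left(1 \right)} \right)} \left(-55\right) = 9^{4} + \frac{2}{9} \left(-55\right) = 6561 + 2 \cdot \frac{1}{9} \left(-55\right) = 6561 + \frac{2}{9} \left(-55\right) = 6561 - \frac{110}{9} = \frac{58939}{9}$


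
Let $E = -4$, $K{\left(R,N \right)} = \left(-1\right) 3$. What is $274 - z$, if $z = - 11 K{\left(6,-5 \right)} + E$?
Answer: $245$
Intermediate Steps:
$K{\left(R,N \right)} = -3$
$z = 29$ ($z = \left(-11\right) \left(-3\right) - 4 = 33 - 4 = 29$)
$274 - z = 274 - 29 = 245$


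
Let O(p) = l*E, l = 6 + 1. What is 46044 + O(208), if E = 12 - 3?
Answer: 46107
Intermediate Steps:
E = 9
l = 7
O(p) = 63 (O(p) = 7*9 = 63)
46044 + O(208) = 46044 + 63 = 46107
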